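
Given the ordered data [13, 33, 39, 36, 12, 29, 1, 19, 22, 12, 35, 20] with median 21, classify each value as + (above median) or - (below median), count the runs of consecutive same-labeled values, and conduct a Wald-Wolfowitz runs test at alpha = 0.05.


Step 1: Compute median = 21; label A = above, B = below.
Labels in order: BAAABABBABAB  (n_A = 6, n_B = 6)
Step 2: Count runs R = 9.
Step 3: Under H0 (random ordering), E[R] = 2*n_A*n_B/(n_A+n_B) + 1 = 2*6*6/12 + 1 = 7.0000.
        Var[R] = 2*n_A*n_B*(2*n_A*n_B - n_A - n_B) / ((n_A+n_B)^2 * (n_A+n_B-1)) = 4320/1584 = 2.7273.
        SD[R] = 1.6514.
Step 4: Continuity-corrected z = (R - 0.5 - E[R]) / SD[R] = (9 - 0.5 - 7.0000) / 1.6514 = 0.9083.
Step 5: Two-sided p-value via normal approximation = 2*(1 - Phi(|z|)) = 0.363722.
Step 6: alpha = 0.05. fail to reject H0.

R = 9, z = 0.9083, p = 0.363722, fail to reject H0.


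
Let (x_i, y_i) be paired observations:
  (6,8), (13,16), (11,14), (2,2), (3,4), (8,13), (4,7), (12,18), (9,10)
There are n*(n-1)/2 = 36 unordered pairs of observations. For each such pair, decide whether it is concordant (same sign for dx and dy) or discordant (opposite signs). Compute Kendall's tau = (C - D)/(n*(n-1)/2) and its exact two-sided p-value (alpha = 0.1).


Step 1: Enumerate the 36 unordered pairs (i,j) with i<j and classify each by sign(x_j-x_i) * sign(y_j-y_i).
  (1,2):dx=+7,dy=+8->C; (1,3):dx=+5,dy=+6->C; (1,4):dx=-4,dy=-6->C; (1,5):dx=-3,dy=-4->C
  (1,6):dx=+2,dy=+5->C; (1,7):dx=-2,dy=-1->C; (1,8):dx=+6,dy=+10->C; (1,9):dx=+3,dy=+2->C
  (2,3):dx=-2,dy=-2->C; (2,4):dx=-11,dy=-14->C; (2,5):dx=-10,dy=-12->C; (2,6):dx=-5,dy=-3->C
  (2,7):dx=-9,dy=-9->C; (2,8):dx=-1,dy=+2->D; (2,9):dx=-4,dy=-6->C; (3,4):dx=-9,dy=-12->C
  (3,5):dx=-8,dy=-10->C; (3,6):dx=-3,dy=-1->C; (3,7):dx=-7,dy=-7->C; (3,8):dx=+1,dy=+4->C
  (3,9):dx=-2,dy=-4->C; (4,5):dx=+1,dy=+2->C; (4,6):dx=+6,dy=+11->C; (4,7):dx=+2,dy=+5->C
  (4,8):dx=+10,dy=+16->C; (4,9):dx=+7,dy=+8->C; (5,6):dx=+5,dy=+9->C; (5,7):dx=+1,dy=+3->C
  (5,8):dx=+9,dy=+14->C; (5,9):dx=+6,dy=+6->C; (6,7):dx=-4,dy=-6->C; (6,8):dx=+4,dy=+5->C
  (6,9):dx=+1,dy=-3->D; (7,8):dx=+8,dy=+11->C; (7,9):dx=+5,dy=+3->C; (8,9):dx=-3,dy=-8->C
Step 2: C = 34, D = 2, total pairs = 36.
Step 3: tau = (C - D)/(n(n-1)/2) = (34 - 2)/36 = 0.888889.
Step 4: Exact two-sided p-value (enumerate n! = 362880 permutations of y under H0): p = 0.000243.
Step 5: alpha = 0.1. reject H0.

tau_b = 0.8889 (C=34, D=2), p = 0.000243, reject H0.


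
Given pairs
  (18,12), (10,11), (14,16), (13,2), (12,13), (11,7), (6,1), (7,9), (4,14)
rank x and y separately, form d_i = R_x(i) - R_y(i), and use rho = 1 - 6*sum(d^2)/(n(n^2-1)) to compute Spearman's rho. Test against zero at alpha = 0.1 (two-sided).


Step 1: Rank x and y separately (midranks; no ties here).
rank(x): 18->9, 10->4, 14->8, 13->7, 12->6, 11->5, 6->2, 7->3, 4->1
rank(y): 12->6, 11->5, 16->9, 2->2, 13->7, 7->3, 1->1, 9->4, 14->8
Step 2: d_i = R_x(i) - R_y(i); compute d_i^2.
  (9-6)^2=9, (4-5)^2=1, (8-9)^2=1, (7-2)^2=25, (6-7)^2=1, (5-3)^2=4, (2-1)^2=1, (3-4)^2=1, (1-8)^2=49
sum(d^2) = 92.
Step 3: rho = 1 - 6*92 / (9*(9^2 - 1)) = 1 - 552/720 = 0.233333.
Step 4: Under H0, t = rho * sqrt((n-2)/(1-rho^2)) = 0.6349 ~ t(7).
Step 5: Two-sided p-value from the t-distribution with 7 df = 0.545699.
Step 6: alpha = 0.1. fail to reject H0.

rho = 0.2333, p = 0.545699, fail to reject H0 at alpha = 0.1.


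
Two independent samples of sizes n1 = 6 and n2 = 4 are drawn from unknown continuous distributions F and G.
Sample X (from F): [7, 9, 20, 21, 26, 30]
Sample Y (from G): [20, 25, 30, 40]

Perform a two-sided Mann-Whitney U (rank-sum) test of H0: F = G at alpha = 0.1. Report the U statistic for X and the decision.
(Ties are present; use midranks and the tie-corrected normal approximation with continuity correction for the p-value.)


Step 1: Combine and sort all 10 observations; assign midranks.
sorted (value, group): (7,X), (9,X), (20,X), (20,Y), (21,X), (25,Y), (26,X), (30,X), (30,Y), (40,Y)
ranks: 7->1, 9->2, 20->3.5, 20->3.5, 21->5, 25->6, 26->7, 30->8.5, 30->8.5, 40->10
Step 2: Rank sum for X: R1 = 1 + 2 + 3.5 + 5 + 7 + 8.5 = 27.
Step 3: U_X = R1 - n1(n1+1)/2 = 27 - 6*7/2 = 27 - 21 = 6.
       U_Y = n1*n2 - U_X = 24 - 6 = 18.
Step 4: Ties are present, so use the tie-corrected normal approximation (with continuity correction) for the p-value.
Step 5: p-value = 0.238089; compare to alpha = 0.1. fail to reject H0.

U_X = 6, p = 0.238089, fail to reject H0 at alpha = 0.1.


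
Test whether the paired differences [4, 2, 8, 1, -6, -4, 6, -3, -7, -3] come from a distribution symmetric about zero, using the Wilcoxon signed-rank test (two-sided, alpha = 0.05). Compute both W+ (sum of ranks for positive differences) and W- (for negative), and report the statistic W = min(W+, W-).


Step 1: Drop any zero differences (none here) and take |d_i|.
|d| = [4, 2, 8, 1, 6, 4, 6, 3, 7, 3]
Step 2: Midrank |d_i| (ties get averaged ranks).
ranks: |4|->5.5, |2|->2, |8|->10, |1|->1, |6|->7.5, |4|->5.5, |6|->7.5, |3|->3.5, |7|->9, |3|->3.5
Step 3: Attach original signs; sum ranks with positive sign and with negative sign.
W+ = 5.5 + 2 + 10 + 1 + 7.5 = 26
W- = 7.5 + 5.5 + 3.5 + 9 + 3.5 = 29
(Check: W+ + W- = 55 should equal n(n+1)/2 = 55.)
Step 4: Test statistic W = min(W+, W-) = 26.
Step 5: Ties in |d|, so use the tie-corrected normal approximation.
        E[W] = n(n+1)/4 = 10*11/4 = 27.5.
        Tie groups: |d|=3 (t=2), |d|=4 (t=2), |d|=6 (t=2); sum(t^3 - t) = 18.
        Var[W] = n(n+1)(2n+1)/24 - sum(t^3-t)/48 = 2310/24 - 18/48 = 95.875.
        z = (W - E[W]) / sqrt(Var[W]) = (26 - 27.5) / 9.7916 = -0.1532.
        Two-sided p = 2*Phi(z) = 0.878246.
Step 6: alpha = 0.05. fail to reject H0.

W+ = 26, W- = 29, W = min = 26, p = 0.878246, fail to reject H0.


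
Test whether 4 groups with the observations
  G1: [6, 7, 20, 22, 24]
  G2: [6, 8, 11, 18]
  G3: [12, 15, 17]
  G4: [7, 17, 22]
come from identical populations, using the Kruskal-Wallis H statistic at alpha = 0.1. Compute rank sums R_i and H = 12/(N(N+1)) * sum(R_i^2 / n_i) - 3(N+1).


Step 1: Combine all N = 15 observations and assign midranks.
sorted (value, group, rank): (6,G1,1.5), (6,G2,1.5), (7,G1,3.5), (7,G4,3.5), (8,G2,5), (11,G2,6), (12,G3,7), (15,G3,8), (17,G3,9.5), (17,G4,9.5), (18,G2,11), (20,G1,12), (22,G1,13.5), (22,G4,13.5), (24,G1,15)
Step 2: Sum ranks within each group.
R_1 = 45.5 (n_1 = 5)
R_2 = 23.5 (n_2 = 4)
R_3 = 24.5 (n_3 = 3)
R_4 = 26.5 (n_4 = 3)
Step 3: H = 12/(N(N+1)) * sum(R_i^2/n_i) - 3(N+1)
     = 12/(15*16) * (45.5^2/5 + 23.5^2/4 + 24.5^2/3 + 26.5^2/3) - 3*16
     = 0.050000 * 986.279 - 48
     = 1.313958.
Step 4: Ties present; correction factor C = 1 - 24/(15^3 - 15) = 0.992857. Corrected H = 1.313958 / 0.992857 = 1.323411.
Step 5: Under H0, H ~ chi^2(3); p-value = 0.723581.
Step 6: alpha = 0.1. fail to reject H0.

H = 1.3234, df = 3, p = 0.723581, fail to reject H0.


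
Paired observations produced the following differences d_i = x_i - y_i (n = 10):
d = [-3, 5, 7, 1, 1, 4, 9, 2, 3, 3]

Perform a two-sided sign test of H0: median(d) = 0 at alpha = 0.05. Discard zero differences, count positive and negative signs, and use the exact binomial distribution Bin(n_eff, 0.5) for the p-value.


Step 1: Discard zero differences. Original n = 10; n_eff = number of nonzero differences = 10.
Nonzero differences (with sign): -3, +5, +7, +1, +1, +4, +9, +2, +3, +3
Step 2: Count signs: positive = 9, negative = 1.
Step 3: Under H0: P(positive) = 0.5, so the number of positives S ~ Bin(10, 0.5).
Step 4: Two-sided exact p-value = sum of Bin(10,0.5) probabilities at or below the observed probability = 0.021484.
Step 5: alpha = 0.05. reject H0.

n_eff = 10, pos = 9, neg = 1, p = 0.021484, reject H0.


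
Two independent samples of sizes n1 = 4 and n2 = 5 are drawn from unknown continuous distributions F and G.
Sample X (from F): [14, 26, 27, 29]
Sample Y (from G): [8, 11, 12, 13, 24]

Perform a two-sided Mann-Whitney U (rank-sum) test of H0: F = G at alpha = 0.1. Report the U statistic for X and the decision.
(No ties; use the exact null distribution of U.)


Step 1: Combine and sort all 9 observations; assign midranks.
sorted (value, group): (8,Y), (11,Y), (12,Y), (13,Y), (14,X), (24,Y), (26,X), (27,X), (29,X)
ranks: 8->1, 11->2, 12->3, 13->4, 14->5, 24->6, 26->7, 27->8, 29->9
Step 2: Rank sum for X: R1 = 5 + 7 + 8 + 9 = 29.
Step 3: U_X = R1 - n1(n1+1)/2 = 29 - 4*5/2 = 29 - 10 = 19.
       U_Y = n1*n2 - U_X = 20 - 19 = 1.
Step 4: No ties, so the exact null distribution of U (based on enumerating the C(9,4) = 126 equally likely rank assignments) gives the two-sided p-value.
Step 5: p-value = 0.031746; compare to alpha = 0.1. reject H0.

U_X = 19, p = 0.031746, reject H0 at alpha = 0.1.


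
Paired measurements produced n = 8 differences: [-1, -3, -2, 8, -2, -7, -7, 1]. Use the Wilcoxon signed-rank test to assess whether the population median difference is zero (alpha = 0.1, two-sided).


Step 1: Drop any zero differences (none here) and take |d_i|.
|d| = [1, 3, 2, 8, 2, 7, 7, 1]
Step 2: Midrank |d_i| (ties get averaged ranks).
ranks: |1|->1.5, |3|->5, |2|->3.5, |8|->8, |2|->3.5, |7|->6.5, |7|->6.5, |1|->1.5
Step 3: Attach original signs; sum ranks with positive sign and with negative sign.
W+ = 8 + 1.5 = 9.5
W- = 1.5 + 5 + 3.5 + 3.5 + 6.5 + 6.5 = 26.5
(Check: W+ + W- = 36 should equal n(n+1)/2 = 36.)
Step 4: Test statistic W = min(W+, W-) = 9.5.
Step 5: Ties in |d|, so use the tie-corrected normal approximation.
        E[W] = n(n+1)/4 = 8*9/4 = 18.
        Tie groups: |d|=1 (t=2), |d|=2 (t=2), |d|=7 (t=2); sum(t^3 - t) = 18.
        Var[W] = n(n+1)(2n+1)/24 - sum(t^3-t)/48 = 1224/24 - 18/48 = 50.625.
        z = (W - E[W]) / sqrt(Var[W]) = (9.5 - 18) / 7.1151 = -1.1946.
        Two-sided p = 2*Phi(z) = 0.232228.
Step 6: alpha = 0.1. fail to reject H0.

W+ = 9.5, W- = 26.5, W = min = 9.5, p = 0.232228, fail to reject H0.


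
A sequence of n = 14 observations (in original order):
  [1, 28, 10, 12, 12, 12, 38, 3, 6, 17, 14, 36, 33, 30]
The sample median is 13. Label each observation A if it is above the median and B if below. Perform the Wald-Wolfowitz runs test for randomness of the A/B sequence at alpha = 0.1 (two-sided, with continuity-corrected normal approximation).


Step 1: Compute median = 13; label A = above, B = below.
Labels in order: BABBBBABBAAAAA  (n_A = 7, n_B = 7)
Step 2: Count runs R = 6.
Step 3: Under H0 (random ordering), E[R] = 2*n_A*n_B/(n_A+n_B) + 1 = 2*7*7/14 + 1 = 8.0000.
        Var[R] = 2*n_A*n_B*(2*n_A*n_B - n_A - n_B) / ((n_A+n_B)^2 * (n_A+n_B-1)) = 8232/2548 = 3.2308.
        SD[R] = 1.7974.
Step 4: Continuity-corrected z = (R + 0.5 - E[R]) / SD[R] = (6 + 0.5 - 8.0000) / 1.7974 = -0.8345.
Step 5: Two-sided p-value via normal approximation = 2*(1 - Phi(|z|)) = 0.403986.
Step 6: alpha = 0.1. fail to reject H0.

R = 6, z = -0.8345, p = 0.403986, fail to reject H0.


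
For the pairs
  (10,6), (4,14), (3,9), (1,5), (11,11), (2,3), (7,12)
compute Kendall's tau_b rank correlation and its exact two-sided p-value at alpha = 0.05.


Step 1: Enumerate the 21 unordered pairs (i,j) with i<j and classify each by sign(x_j-x_i) * sign(y_j-y_i).
  (1,2):dx=-6,dy=+8->D; (1,3):dx=-7,dy=+3->D; (1,4):dx=-9,dy=-1->C; (1,5):dx=+1,dy=+5->C
  (1,6):dx=-8,dy=-3->C; (1,7):dx=-3,dy=+6->D; (2,3):dx=-1,dy=-5->C; (2,4):dx=-3,dy=-9->C
  (2,5):dx=+7,dy=-3->D; (2,6):dx=-2,dy=-11->C; (2,7):dx=+3,dy=-2->D; (3,4):dx=-2,dy=-4->C
  (3,5):dx=+8,dy=+2->C; (3,6):dx=-1,dy=-6->C; (3,7):dx=+4,dy=+3->C; (4,5):dx=+10,dy=+6->C
  (4,6):dx=+1,dy=-2->D; (4,7):dx=+6,dy=+7->C; (5,6):dx=-9,dy=-8->C; (5,7):dx=-4,dy=+1->D
  (6,7):dx=+5,dy=+9->C
Step 2: C = 14, D = 7, total pairs = 21.
Step 3: tau = (C - D)/(n(n-1)/2) = (14 - 7)/21 = 0.333333.
Step 4: Exact two-sided p-value (enumerate n! = 5040 permutations of y under H0): p = 0.381349.
Step 5: alpha = 0.05. fail to reject H0.

tau_b = 0.3333 (C=14, D=7), p = 0.381349, fail to reject H0.


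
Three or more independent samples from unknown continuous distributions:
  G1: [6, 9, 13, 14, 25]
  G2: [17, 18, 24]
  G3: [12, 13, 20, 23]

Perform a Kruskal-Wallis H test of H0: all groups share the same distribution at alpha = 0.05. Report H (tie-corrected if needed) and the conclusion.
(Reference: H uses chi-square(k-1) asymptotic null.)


Step 1: Combine all N = 12 observations and assign midranks.
sorted (value, group, rank): (6,G1,1), (9,G1,2), (12,G3,3), (13,G1,4.5), (13,G3,4.5), (14,G1,6), (17,G2,7), (18,G2,8), (20,G3,9), (23,G3,10), (24,G2,11), (25,G1,12)
Step 2: Sum ranks within each group.
R_1 = 25.5 (n_1 = 5)
R_2 = 26 (n_2 = 3)
R_3 = 26.5 (n_3 = 4)
Step 3: H = 12/(N(N+1)) * sum(R_i^2/n_i) - 3(N+1)
     = 12/(12*13) * (25.5^2/5 + 26^2/3 + 26.5^2/4) - 3*13
     = 0.076923 * 530.946 - 39
     = 1.841987.
Step 4: Ties present; correction factor C = 1 - 6/(12^3 - 12) = 0.996503. Corrected H = 1.841987 / 0.996503 = 1.848450.
Step 5: Under H0, H ~ chi^2(2); p-value = 0.396839.
Step 6: alpha = 0.05. fail to reject H0.

H = 1.8485, df = 2, p = 0.396839, fail to reject H0.


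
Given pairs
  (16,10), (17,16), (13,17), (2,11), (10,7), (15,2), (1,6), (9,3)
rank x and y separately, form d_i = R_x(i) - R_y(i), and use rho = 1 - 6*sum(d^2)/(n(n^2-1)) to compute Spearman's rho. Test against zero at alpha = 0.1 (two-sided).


Step 1: Rank x and y separately (midranks; no ties here).
rank(x): 16->7, 17->8, 13->5, 2->2, 10->4, 15->6, 1->1, 9->3
rank(y): 10->5, 16->7, 17->8, 11->6, 7->4, 2->1, 6->3, 3->2
Step 2: d_i = R_x(i) - R_y(i); compute d_i^2.
  (7-5)^2=4, (8-7)^2=1, (5-8)^2=9, (2-6)^2=16, (4-4)^2=0, (6-1)^2=25, (1-3)^2=4, (3-2)^2=1
sum(d^2) = 60.
Step 3: rho = 1 - 6*60 / (8*(8^2 - 1)) = 1 - 360/504 = 0.285714.
Step 4: Under H0, t = rho * sqrt((n-2)/(1-rho^2)) = 0.7303 ~ t(6).
Step 5: Two-sided p-value from the t-distribution with 6 df = 0.492726.
Step 6: alpha = 0.1. fail to reject H0.

rho = 0.2857, p = 0.492726, fail to reject H0 at alpha = 0.1.


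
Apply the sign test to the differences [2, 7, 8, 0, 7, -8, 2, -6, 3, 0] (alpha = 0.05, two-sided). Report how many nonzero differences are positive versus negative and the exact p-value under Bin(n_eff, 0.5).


Step 1: Discard zero differences. Original n = 10; n_eff = number of nonzero differences = 8.
Nonzero differences (with sign): +2, +7, +8, +7, -8, +2, -6, +3
Step 2: Count signs: positive = 6, negative = 2.
Step 3: Under H0: P(positive) = 0.5, so the number of positives S ~ Bin(8, 0.5).
Step 4: Two-sided exact p-value = sum of Bin(8,0.5) probabilities at or below the observed probability = 0.289062.
Step 5: alpha = 0.05. fail to reject H0.

n_eff = 8, pos = 6, neg = 2, p = 0.289062, fail to reject H0.


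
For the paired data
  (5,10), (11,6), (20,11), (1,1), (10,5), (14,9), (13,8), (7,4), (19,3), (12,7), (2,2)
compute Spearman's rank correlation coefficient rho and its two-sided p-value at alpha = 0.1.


Step 1: Rank x and y separately (midranks; no ties here).
rank(x): 5->3, 11->6, 20->11, 1->1, 10->5, 14->9, 13->8, 7->4, 19->10, 12->7, 2->2
rank(y): 10->10, 6->6, 11->11, 1->1, 5->5, 9->9, 8->8, 4->4, 3->3, 7->7, 2->2
Step 2: d_i = R_x(i) - R_y(i); compute d_i^2.
  (3-10)^2=49, (6-6)^2=0, (11-11)^2=0, (1-1)^2=0, (5-5)^2=0, (9-9)^2=0, (8-8)^2=0, (4-4)^2=0, (10-3)^2=49, (7-7)^2=0, (2-2)^2=0
sum(d^2) = 98.
Step 3: rho = 1 - 6*98 / (11*(11^2 - 1)) = 1 - 588/1320 = 0.554545.
Step 4: Under H0, t = rho * sqrt((n-2)/(1-rho^2)) = 1.9992 ~ t(9).
Step 5: Two-sided p-value from the t-distribution with 9 df = 0.076652.
Step 6: alpha = 0.1. reject H0.

rho = 0.5545, p = 0.076652, reject H0 at alpha = 0.1.


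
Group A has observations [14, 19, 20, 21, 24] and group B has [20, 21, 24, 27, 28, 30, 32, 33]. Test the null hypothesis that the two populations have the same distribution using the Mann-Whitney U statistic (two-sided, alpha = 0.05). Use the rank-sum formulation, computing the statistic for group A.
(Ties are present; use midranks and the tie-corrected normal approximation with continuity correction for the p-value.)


Step 1: Combine and sort all 13 observations; assign midranks.
sorted (value, group): (14,X), (19,X), (20,X), (20,Y), (21,X), (21,Y), (24,X), (24,Y), (27,Y), (28,Y), (30,Y), (32,Y), (33,Y)
ranks: 14->1, 19->2, 20->3.5, 20->3.5, 21->5.5, 21->5.5, 24->7.5, 24->7.5, 27->9, 28->10, 30->11, 32->12, 33->13
Step 2: Rank sum for X: R1 = 1 + 2 + 3.5 + 5.5 + 7.5 = 19.5.
Step 3: U_X = R1 - n1(n1+1)/2 = 19.5 - 5*6/2 = 19.5 - 15 = 4.5.
       U_Y = n1*n2 - U_X = 40 - 4.5 = 35.5.
Step 4: Ties are present, so use the tie-corrected normal approximation (with continuity correction) for the p-value.
Step 5: p-value = 0.027463; compare to alpha = 0.05. reject H0.

U_X = 4.5, p = 0.027463, reject H0 at alpha = 0.05.


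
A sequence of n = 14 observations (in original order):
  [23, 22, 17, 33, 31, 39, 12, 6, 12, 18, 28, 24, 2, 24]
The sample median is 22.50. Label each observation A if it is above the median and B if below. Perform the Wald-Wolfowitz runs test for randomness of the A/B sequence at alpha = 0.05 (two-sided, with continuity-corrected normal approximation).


Step 1: Compute median = 22.50; label A = above, B = below.
Labels in order: ABBAAABBBBAABA  (n_A = 7, n_B = 7)
Step 2: Count runs R = 7.
Step 3: Under H0 (random ordering), E[R] = 2*n_A*n_B/(n_A+n_B) + 1 = 2*7*7/14 + 1 = 8.0000.
        Var[R] = 2*n_A*n_B*(2*n_A*n_B - n_A - n_B) / ((n_A+n_B)^2 * (n_A+n_B-1)) = 8232/2548 = 3.2308.
        SD[R] = 1.7974.
Step 4: Continuity-corrected z = (R + 0.5 - E[R]) / SD[R] = (7 + 0.5 - 8.0000) / 1.7974 = -0.2782.
Step 5: Two-sided p-value via normal approximation = 2*(1 - Phi(|z|)) = 0.780879.
Step 6: alpha = 0.05. fail to reject H0.

R = 7, z = -0.2782, p = 0.780879, fail to reject H0.


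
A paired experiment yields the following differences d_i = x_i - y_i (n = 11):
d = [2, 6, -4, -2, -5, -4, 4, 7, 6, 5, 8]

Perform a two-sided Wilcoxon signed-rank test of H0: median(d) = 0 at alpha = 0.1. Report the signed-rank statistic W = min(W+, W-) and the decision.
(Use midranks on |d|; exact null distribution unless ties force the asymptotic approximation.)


Step 1: Drop any zero differences (none here) and take |d_i|.
|d| = [2, 6, 4, 2, 5, 4, 4, 7, 6, 5, 8]
Step 2: Midrank |d_i| (ties get averaged ranks).
ranks: |2|->1.5, |6|->8.5, |4|->4, |2|->1.5, |5|->6.5, |4|->4, |4|->4, |7|->10, |6|->8.5, |5|->6.5, |8|->11
Step 3: Attach original signs; sum ranks with positive sign and with negative sign.
W+ = 1.5 + 8.5 + 4 + 10 + 8.5 + 6.5 + 11 = 50
W- = 4 + 1.5 + 6.5 + 4 = 16
(Check: W+ + W- = 66 should equal n(n+1)/2 = 66.)
Step 4: Test statistic W = min(W+, W-) = 16.
Step 5: Ties in |d|, so use the tie-corrected normal approximation.
        E[W] = n(n+1)/4 = 11*12/4 = 33.
        Tie groups: |d|=2 (t=2), |d|=4 (t=3), |d|=5 (t=2), |d|=6 (t=2); sum(t^3 - t) = 42.
        Var[W] = n(n+1)(2n+1)/24 - sum(t^3-t)/48 = 3036/24 - 42/48 = 125.625.
        z = (W - E[W]) / sqrt(Var[W]) = (16 - 33) / 11.2083 = -1.5167.
        Two-sided p = 2*Phi(z) = 0.129333.
Step 6: alpha = 0.1. fail to reject H0.

W+ = 50, W- = 16, W = min = 16, p = 0.129333, fail to reject H0.


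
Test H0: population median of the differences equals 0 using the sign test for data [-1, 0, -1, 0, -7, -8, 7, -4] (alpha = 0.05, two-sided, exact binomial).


Step 1: Discard zero differences. Original n = 8; n_eff = number of nonzero differences = 6.
Nonzero differences (with sign): -1, -1, -7, -8, +7, -4
Step 2: Count signs: positive = 1, negative = 5.
Step 3: Under H0: P(positive) = 0.5, so the number of positives S ~ Bin(6, 0.5).
Step 4: Two-sided exact p-value = sum of Bin(6,0.5) probabilities at or below the observed probability = 0.218750.
Step 5: alpha = 0.05. fail to reject H0.

n_eff = 6, pos = 1, neg = 5, p = 0.218750, fail to reject H0.


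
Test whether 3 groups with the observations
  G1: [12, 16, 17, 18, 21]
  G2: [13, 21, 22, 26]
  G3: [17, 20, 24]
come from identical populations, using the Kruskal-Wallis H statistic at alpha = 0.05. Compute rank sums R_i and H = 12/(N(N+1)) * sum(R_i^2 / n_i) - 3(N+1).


Step 1: Combine all N = 12 observations and assign midranks.
sorted (value, group, rank): (12,G1,1), (13,G2,2), (16,G1,3), (17,G1,4.5), (17,G3,4.5), (18,G1,6), (20,G3,7), (21,G1,8.5), (21,G2,8.5), (22,G2,10), (24,G3,11), (26,G2,12)
Step 2: Sum ranks within each group.
R_1 = 23 (n_1 = 5)
R_2 = 32.5 (n_2 = 4)
R_3 = 22.5 (n_3 = 3)
Step 3: H = 12/(N(N+1)) * sum(R_i^2/n_i) - 3(N+1)
     = 12/(12*13) * (23^2/5 + 32.5^2/4 + 22.5^2/3) - 3*13
     = 0.076923 * 538.612 - 39
     = 2.431731.
Step 4: Ties present; correction factor C = 1 - 12/(12^3 - 12) = 0.993007. Corrected H = 2.431731 / 0.993007 = 2.448856.
Step 5: Under H0, H ~ chi^2(2); p-value = 0.293926.
Step 6: alpha = 0.05. fail to reject H0.

H = 2.4489, df = 2, p = 0.293926, fail to reject H0.


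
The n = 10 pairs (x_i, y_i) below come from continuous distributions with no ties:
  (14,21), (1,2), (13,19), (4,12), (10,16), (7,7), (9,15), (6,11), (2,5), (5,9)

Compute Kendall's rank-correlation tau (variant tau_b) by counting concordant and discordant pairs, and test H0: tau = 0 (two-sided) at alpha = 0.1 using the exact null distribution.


Step 1: Enumerate the 45 unordered pairs (i,j) with i<j and classify each by sign(x_j-x_i) * sign(y_j-y_i).
  (1,2):dx=-13,dy=-19->C; (1,3):dx=-1,dy=-2->C; (1,4):dx=-10,dy=-9->C; (1,5):dx=-4,dy=-5->C
  (1,6):dx=-7,dy=-14->C; (1,7):dx=-5,dy=-6->C; (1,8):dx=-8,dy=-10->C; (1,9):dx=-12,dy=-16->C
  (1,10):dx=-9,dy=-12->C; (2,3):dx=+12,dy=+17->C; (2,4):dx=+3,dy=+10->C; (2,5):dx=+9,dy=+14->C
  (2,6):dx=+6,dy=+5->C; (2,7):dx=+8,dy=+13->C; (2,8):dx=+5,dy=+9->C; (2,9):dx=+1,dy=+3->C
  (2,10):dx=+4,dy=+7->C; (3,4):dx=-9,dy=-7->C; (3,5):dx=-3,dy=-3->C; (3,6):dx=-6,dy=-12->C
  (3,7):dx=-4,dy=-4->C; (3,8):dx=-7,dy=-8->C; (3,9):dx=-11,dy=-14->C; (3,10):dx=-8,dy=-10->C
  (4,5):dx=+6,dy=+4->C; (4,6):dx=+3,dy=-5->D; (4,7):dx=+5,dy=+3->C; (4,8):dx=+2,dy=-1->D
  (4,9):dx=-2,dy=-7->C; (4,10):dx=+1,dy=-3->D; (5,6):dx=-3,dy=-9->C; (5,7):dx=-1,dy=-1->C
  (5,8):dx=-4,dy=-5->C; (5,9):dx=-8,dy=-11->C; (5,10):dx=-5,dy=-7->C; (6,7):dx=+2,dy=+8->C
  (6,8):dx=-1,dy=+4->D; (6,9):dx=-5,dy=-2->C; (6,10):dx=-2,dy=+2->D; (7,8):dx=-3,dy=-4->C
  (7,9):dx=-7,dy=-10->C; (7,10):dx=-4,dy=-6->C; (8,9):dx=-4,dy=-6->C; (8,10):dx=-1,dy=-2->C
  (9,10):dx=+3,dy=+4->C
Step 2: C = 40, D = 5, total pairs = 45.
Step 3: tau = (C - D)/(n(n-1)/2) = (40 - 5)/45 = 0.777778.
Step 4: Exact two-sided p-value (enumerate n! = 3628800 permutations of y under H0): p = 0.000946.
Step 5: alpha = 0.1. reject H0.

tau_b = 0.7778 (C=40, D=5), p = 0.000946, reject H0.


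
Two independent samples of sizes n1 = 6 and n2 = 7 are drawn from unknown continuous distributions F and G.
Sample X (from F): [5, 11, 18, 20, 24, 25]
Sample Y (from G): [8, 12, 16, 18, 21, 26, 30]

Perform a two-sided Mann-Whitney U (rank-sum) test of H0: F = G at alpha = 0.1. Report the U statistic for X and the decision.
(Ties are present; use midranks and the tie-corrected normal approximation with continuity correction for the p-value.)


Step 1: Combine and sort all 13 observations; assign midranks.
sorted (value, group): (5,X), (8,Y), (11,X), (12,Y), (16,Y), (18,X), (18,Y), (20,X), (21,Y), (24,X), (25,X), (26,Y), (30,Y)
ranks: 5->1, 8->2, 11->3, 12->4, 16->5, 18->6.5, 18->6.5, 20->8, 21->9, 24->10, 25->11, 26->12, 30->13
Step 2: Rank sum for X: R1 = 1 + 3 + 6.5 + 8 + 10 + 11 = 39.5.
Step 3: U_X = R1 - n1(n1+1)/2 = 39.5 - 6*7/2 = 39.5 - 21 = 18.5.
       U_Y = n1*n2 - U_X = 42 - 18.5 = 23.5.
Step 4: Ties are present, so use the tie-corrected normal approximation (with continuity correction) for the p-value.
Step 5: p-value = 0.774796; compare to alpha = 0.1. fail to reject H0.

U_X = 18.5, p = 0.774796, fail to reject H0 at alpha = 0.1.


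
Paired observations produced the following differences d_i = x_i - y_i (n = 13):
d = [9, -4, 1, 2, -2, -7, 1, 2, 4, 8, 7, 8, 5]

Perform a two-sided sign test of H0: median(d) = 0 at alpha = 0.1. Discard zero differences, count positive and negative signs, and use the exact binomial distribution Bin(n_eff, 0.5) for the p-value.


Step 1: Discard zero differences. Original n = 13; n_eff = number of nonzero differences = 13.
Nonzero differences (with sign): +9, -4, +1, +2, -2, -7, +1, +2, +4, +8, +7, +8, +5
Step 2: Count signs: positive = 10, negative = 3.
Step 3: Under H0: P(positive) = 0.5, so the number of positives S ~ Bin(13, 0.5).
Step 4: Two-sided exact p-value = sum of Bin(13,0.5) probabilities at or below the observed probability = 0.092285.
Step 5: alpha = 0.1. reject H0.

n_eff = 13, pos = 10, neg = 3, p = 0.092285, reject H0.


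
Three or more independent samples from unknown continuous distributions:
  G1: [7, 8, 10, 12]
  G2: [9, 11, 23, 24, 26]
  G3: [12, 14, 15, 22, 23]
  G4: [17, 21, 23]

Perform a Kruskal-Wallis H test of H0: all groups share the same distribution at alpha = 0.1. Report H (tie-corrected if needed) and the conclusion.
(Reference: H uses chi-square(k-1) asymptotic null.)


Step 1: Combine all N = 17 observations and assign midranks.
sorted (value, group, rank): (7,G1,1), (8,G1,2), (9,G2,3), (10,G1,4), (11,G2,5), (12,G1,6.5), (12,G3,6.5), (14,G3,8), (15,G3,9), (17,G4,10), (21,G4,11), (22,G3,12), (23,G2,14), (23,G3,14), (23,G4,14), (24,G2,16), (26,G2,17)
Step 2: Sum ranks within each group.
R_1 = 13.5 (n_1 = 4)
R_2 = 55 (n_2 = 5)
R_3 = 49.5 (n_3 = 5)
R_4 = 35 (n_4 = 3)
Step 3: H = 12/(N(N+1)) * sum(R_i^2/n_i) - 3(N+1)
     = 12/(17*18) * (13.5^2/4 + 55^2/5 + 49.5^2/5 + 35^2/3) - 3*18
     = 0.039216 * 1548.95 - 54
     = 6.742974.
Step 4: Ties present; correction factor C = 1 - 30/(17^3 - 17) = 0.993873. Corrected H = 6.742974 / 0.993873 = 6.784546.
Step 5: Under H0, H ~ chi^2(3); p-value = 0.079091.
Step 6: alpha = 0.1. reject H0.

H = 6.7845, df = 3, p = 0.079091, reject H0.


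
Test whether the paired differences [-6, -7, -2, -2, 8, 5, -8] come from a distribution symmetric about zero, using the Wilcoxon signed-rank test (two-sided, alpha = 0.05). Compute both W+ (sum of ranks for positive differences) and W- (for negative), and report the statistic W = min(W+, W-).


Step 1: Drop any zero differences (none here) and take |d_i|.
|d| = [6, 7, 2, 2, 8, 5, 8]
Step 2: Midrank |d_i| (ties get averaged ranks).
ranks: |6|->4, |7|->5, |2|->1.5, |2|->1.5, |8|->6.5, |5|->3, |8|->6.5
Step 3: Attach original signs; sum ranks with positive sign and with negative sign.
W+ = 6.5 + 3 = 9.5
W- = 4 + 5 + 1.5 + 1.5 + 6.5 = 18.5
(Check: W+ + W- = 28 should equal n(n+1)/2 = 28.)
Step 4: Test statistic W = min(W+, W-) = 9.5.
Step 5: Ties in |d|, so use the tie-corrected normal approximation.
        E[W] = n(n+1)/4 = 7*8/4 = 14.
        Tie groups: |d|=2 (t=2), |d|=8 (t=2); sum(t^3 - t) = 12.
        Var[W] = n(n+1)(2n+1)/24 - sum(t^3-t)/48 = 840/24 - 12/48 = 34.75.
        z = (W - E[W]) / sqrt(Var[W]) = (9.5 - 14) / 5.8949 = -0.7634.
        Two-sided p = 2*Phi(z) = 0.445243.
Step 6: alpha = 0.05. fail to reject H0.

W+ = 9.5, W- = 18.5, W = min = 9.5, p = 0.445243, fail to reject H0.


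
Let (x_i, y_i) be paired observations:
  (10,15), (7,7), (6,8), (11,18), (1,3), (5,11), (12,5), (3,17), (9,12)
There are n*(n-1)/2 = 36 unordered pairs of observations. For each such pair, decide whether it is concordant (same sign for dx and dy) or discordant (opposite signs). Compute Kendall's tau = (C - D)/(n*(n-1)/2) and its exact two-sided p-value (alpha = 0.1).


Step 1: Enumerate the 36 unordered pairs (i,j) with i<j and classify each by sign(x_j-x_i) * sign(y_j-y_i).
  (1,2):dx=-3,dy=-8->C; (1,3):dx=-4,dy=-7->C; (1,4):dx=+1,dy=+3->C; (1,5):dx=-9,dy=-12->C
  (1,6):dx=-5,dy=-4->C; (1,7):dx=+2,dy=-10->D; (1,8):dx=-7,dy=+2->D; (1,9):dx=-1,dy=-3->C
  (2,3):dx=-1,dy=+1->D; (2,4):dx=+4,dy=+11->C; (2,5):dx=-6,dy=-4->C; (2,6):dx=-2,dy=+4->D
  (2,7):dx=+5,dy=-2->D; (2,8):dx=-4,dy=+10->D; (2,9):dx=+2,dy=+5->C; (3,4):dx=+5,dy=+10->C
  (3,5):dx=-5,dy=-5->C; (3,6):dx=-1,dy=+3->D; (3,7):dx=+6,dy=-3->D; (3,8):dx=-3,dy=+9->D
  (3,9):dx=+3,dy=+4->C; (4,5):dx=-10,dy=-15->C; (4,6):dx=-6,dy=-7->C; (4,7):dx=+1,dy=-13->D
  (4,8):dx=-8,dy=-1->C; (4,9):dx=-2,dy=-6->C; (5,6):dx=+4,dy=+8->C; (5,7):dx=+11,dy=+2->C
  (5,8):dx=+2,dy=+14->C; (5,9):dx=+8,dy=+9->C; (6,7):dx=+7,dy=-6->D; (6,8):dx=-2,dy=+6->D
  (6,9):dx=+4,dy=+1->C; (7,8):dx=-9,dy=+12->D; (7,9):dx=-3,dy=+7->D; (8,9):dx=+6,dy=-5->D
Step 2: C = 21, D = 15, total pairs = 36.
Step 3: tau = (C - D)/(n(n-1)/2) = (21 - 15)/36 = 0.166667.
Step 4: Exact two-sided p-value (enumerate n! = 362880 permutations of y under H0): p = 0.612202.
Step 5: alpha = 0.1. fail to reject H0.

tau_b = 0.1667 (C=21, D=15), p = 0.612202, fail to reject H0.


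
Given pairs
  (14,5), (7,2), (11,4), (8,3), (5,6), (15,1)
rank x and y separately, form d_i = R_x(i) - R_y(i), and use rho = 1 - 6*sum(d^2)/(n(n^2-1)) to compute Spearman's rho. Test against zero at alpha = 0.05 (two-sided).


Step 1: Rank x and y separately (midranks; no ties here).
rank(x): 14->5, 7->2, 11->4, 8->3, 5->1, 15->6
rank(y): 5->5, 2->2, 4->4, 3->3, 6->6, 1->1
Step 2: d_i = R_x(i) - R_y(i); compute d_i^2.
  (5-5)^2=0, (2-2)^2=0, (4-4)^2=0, (3-3)^2=0, (1-6)^2=25, (6-1)^2=25
sum(d^2) = 50.
Step 3: rho = 1 - 6*50 / (6*(6^2 - 1)) = 1 - 300/210 = -0.428571.
Step 4: Under H0, t = rho * sqrt((n-2)/(1-rho^2)) = -0.9487 ~ t(4).
Step 5: Two-sided p-value from the t-distribution with 4 df = 0.396501.
Step 6: alpha = 0.05. fail to reject H0.

rho = -0.4286, p = 0.396501, fail to reject H0 at alpha = 0.05.


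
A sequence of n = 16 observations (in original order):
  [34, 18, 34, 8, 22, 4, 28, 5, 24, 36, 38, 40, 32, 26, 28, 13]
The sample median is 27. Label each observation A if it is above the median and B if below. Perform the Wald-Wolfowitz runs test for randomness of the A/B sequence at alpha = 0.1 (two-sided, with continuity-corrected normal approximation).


Step 1: Compute median = 27; label A = above, B = below.
Labels in order: ABABBBABBAAAABAB  (n_A = 8, n_B = 8)
Step 2: Count runs R = 10.
Step 3: Under H0 (random ordering), E[R] = 2*n_A*n_B/(n_A+n_B) + 1 = 2*8*8/16 + 1 = 9.0000.
        Var[R] = 2*n_A*n_B*(2*n_A*n_B - n_A - n_B) / ((n_A+n_B)^2 * (n_A+n_B-1)) = 14336/3840 = 3.7333.
        SD[R] = 1.9322.
Step 4: Continuity-corrected z = (R - 0.5 - E[R]) / SD[R] = (10 - 0.5 - 9.0000) / 1.9322 = 0.2588.
Step 5: Two-sided p-value via normal approximation = 2*(1 - Phi(|z|)) = 0.795809.
Step 6: alpha = 0.1. fail to reject H0.

R = 10, z = 0.2588, p = 0.795809, fail to reject H0.


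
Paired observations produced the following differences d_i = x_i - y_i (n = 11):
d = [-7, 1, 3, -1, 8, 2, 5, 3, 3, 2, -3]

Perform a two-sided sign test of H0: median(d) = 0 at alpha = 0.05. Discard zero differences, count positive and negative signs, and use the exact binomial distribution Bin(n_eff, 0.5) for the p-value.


Step 1: Discard zero differences. Original n = 11; n_eff = number of nonzero differences = 11.
Nonzero differences (with sign): -7, +1, +3, -1, +8, +2, +5, +3, +3, +2, -3
Step 2: Count signs: positive = 8, negative = 3.
Step 3: Under H0: P(positive) = 0.5, so the number of positives S ~ Bin(11, 0.5).
Step 4: Two-sided exact p-value = sum of Bin(11,0.5) probabilities at or below the observed probability = 0.226562.
Step 5: alpha = 0.05. fail to reject H0.

n_eff = 11, pos = 8, neg = 3, p = 0.226562, fail to reject H0.


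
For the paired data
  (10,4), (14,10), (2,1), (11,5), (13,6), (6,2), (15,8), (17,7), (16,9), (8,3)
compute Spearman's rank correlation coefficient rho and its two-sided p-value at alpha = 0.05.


Step 1: Rank x and y separately (midranks; no ties here).
rank(x): 10->4, 14->7, 2->1, 11->5, 13->6, 6->2, 15->8, 17->10, 16->9, 8->3
rank(y): 4->4, 10->10, 1->1, 5->5, 6->6, 2->2, 8->8, 7->7, 9->9, 3->3
Step 2: d_i = R_x(i) - R_y(i); compute d_i^2.
  (4-4)^2=0, (7-10)^2=9, (1-1)^2=0, (5-5)^2=0, (6-6)^2=0, (2-2)^2=0, (8-8)^2=0, (10-7)^2=9, (9-9)^2=0, (3-3)^2=0
sum(d^2) = 18.
Step 3: rho = 1 - 6*18 / (10*(10^2 - 1)) = 1 - 108/990 = 0.890909.
Step 4: Under H0, t = rho * sqrt((n-2)/(1-rho^2)) = 5.5482 ~ t(8).
Step 5: Two-sided p-value from the t-distribution with 8 df = 0.000542.
Step 6: alpha = 0.05. reject H0.

rho = 0.8909, p = 0.000542, reject H0 at alpha = 0.05.


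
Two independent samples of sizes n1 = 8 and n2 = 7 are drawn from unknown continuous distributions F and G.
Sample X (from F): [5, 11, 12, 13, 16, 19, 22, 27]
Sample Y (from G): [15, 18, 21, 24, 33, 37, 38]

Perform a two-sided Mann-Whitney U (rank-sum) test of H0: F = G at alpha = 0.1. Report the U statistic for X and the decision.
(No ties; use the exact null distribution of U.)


Step 1: Combine and sort all 15 observations; assign midranks.
sorted (value, group): (5,X), (11,X), (12,X), (13,X), (15,Y), (16,X), (18,Y), (19,X), (21,Y), (22,X), (24,Y), (27,X), (33,Y), (37,Y), (38,Y)
ranks: 5->1, 11->2, 12->3, 13->4, 15->5, 16->6, 18->7, 19->8, 21->9, 22->10, 24->11, 27->12, 33->13, 37->14, 38->15
Step 2: Rank sum for X: R1 = 1 + 2 + 3 + 4 + 6 + 8 + 10 + 12 = 46.
Step 3: U_X = R1 - n1(n1+1)/2 = 46 - 8*9/2 = 46 - 36 = 10.
       U_Y = n1*n2 - U_X = 56 - 10 = 46.
Step 4: No ties, so the exact null distribution of U (based on enumerating the C(15,8) = 6435 equally likely rank assignments) gives the two-sided p-value.
Step 5: p-value = 0.040093; compare to alpha = 0.1. reject H0.

U_X = 10, p = 0.040093, reject H0 at alpha = 0.1.


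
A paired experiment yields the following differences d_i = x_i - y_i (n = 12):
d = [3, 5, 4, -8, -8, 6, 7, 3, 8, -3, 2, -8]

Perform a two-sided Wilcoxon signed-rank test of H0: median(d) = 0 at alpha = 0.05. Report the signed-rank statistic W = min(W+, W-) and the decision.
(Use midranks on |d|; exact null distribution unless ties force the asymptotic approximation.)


Step 1: Drop any zero differences (none here) and take |d_i|.
|d| = [3, 5, 4, 8, 8, 6, 7, 3, 8, 3, 2, 8]
Step 2: Midrank |d_i| (ties get averaged ranks).
ranks: |3|->3, |5|->6, |4|->5, |8|->10.5, |8|->10.5, |6|->7, |7|->8, |3|->3, |8|->10.5, |3|->3, |2|->1, |8|->10.5
Step 3: Attach original signs; sum ranks with positive sign and with negative sign.
W+ = 3 + 6 + 5 + 7 + 8 + 3 + 10.5 + 1 = 43.5
W- = 10.5 + 10.5 + 3 + 10.5 = 34.5
(Check: W+ + W- = 78 should equal n(n+1)/2 = 78.)
Step 4: Test statistic W = min(W+, W-) = 34.5.
Step 5: Ties in |d|, so use the tie-corrected normal approximation.
        E[W] = n(n+1)/4 = 12*13/4 = 39.
        Tie groups: |d|=3 (t=3), |d|=8 (t=4); sum(t^3 - t) = 84.
        Var[W] = n(n+1)(2n+1)/24 - sum(t^3-t)/48 = 3900/24 - 84/48 = 160.75.
        z = (W - E[W]) / sqrt(Var[W]) = (34.5 - 39) / 12.6787 = -0.3549.
        Two-sided p = 2*Phi(z) = 0.722646.
Step 6: alpha = 0.05. fail to reject H0.

W+ = 43.5, W- = 34.5, W = min = 34.5, p = 0.722646, fail to reject H0.


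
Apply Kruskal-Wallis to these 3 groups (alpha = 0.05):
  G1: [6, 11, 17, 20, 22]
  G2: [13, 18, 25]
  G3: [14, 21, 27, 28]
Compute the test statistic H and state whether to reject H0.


Step 1: Combine all N = 12 observations and assign midranks.
sorted (value, group, rank): (6,G1,1), (11,G1,2), (13,G2,3), (14,G3,4), (17,G1,5), (18,G2,6), (20,G1,7), (21,G3,8), (22,G1,9), (25,G2,10), (27,G3,11), (28,G3,12)
Step 2: Sum ranks within each group.
R_1 = 24 (n_1 = 5)
R_2 = 19 (n_2 = 3)
R_3 = 35 (n_3 = 4)
Step 3: H = 12/(N(N+1)) * sum(R_i^2/n_i) - 3(N+1)
     = 12/(12*13) * (24^2/5 + 19^2/3 + 35^2/4) - 3*13
     = 0.076923 * 541.783 - 39
     = 2.675641.
Step 4: No ties, so H is used without correction.
Step 5: Under H0, H ~ chi^2(2); p-value = 0.262417.
Step 6: alpha = 0.05. fail to reject H0.

H = 2.6756, df = 2, p = 0.262417, fail to reject H0.


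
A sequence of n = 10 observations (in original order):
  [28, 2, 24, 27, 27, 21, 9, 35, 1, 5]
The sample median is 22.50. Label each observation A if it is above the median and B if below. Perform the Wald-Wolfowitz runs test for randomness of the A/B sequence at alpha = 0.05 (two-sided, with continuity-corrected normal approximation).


Step 1: Compute median = 22.50; label A = above, B = below.
Labels in order: ABAAABBABB  (n_A = 5, n_B = 5)
Step 2: Count runs R = 6.
Step 3: Under H0 (random ordering), E[R] = 2*n_A*n_B/(n_A+n_B) + 1 = 2*5*5/10 + 1 = 6.0000.
        Var[R] = 2*n_A*n_B*(2*n_A*n_B - n_A - n_B) / ((n_A+n_B)^2 * (n_A+n_B-1)) = 2000/900 = 2.2222.
        SD[R] = 1.4907.
Step 4: R = E[R], so z = 0 with no continuity correction.
Step 5: Two-sided p-value via normal approximation = 2*(1 - Phi(|z|)) = 1.000000.
Step 6: alpha = 0.05. fail to reject H0.

R = 6, z = 0.0000, p = 1.000000, fail to reject H0.


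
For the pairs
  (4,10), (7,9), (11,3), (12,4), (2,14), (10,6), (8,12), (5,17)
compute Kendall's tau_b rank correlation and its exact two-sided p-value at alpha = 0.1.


Step 1: Enumerate the 28 unordered pairs (i,j) with i<j and classify each by sign(x_j-x_i) * sign(y_j-y_i).
  (1,2):dx=+3,dy=-1->D; (1,3):dx=+7,dy=-7->D; (1,4):dx=+8,dy=-6->D; (1,5):dx=-2,dy=+4->D
  (1,6):dx=+6,dy=-4->D; (1,7):dx=+4,dy=+2->C; (1,8):dx=+1,dy=+7->C; (2,3):dx=+4,dy=-6->D
  (2,4):dx=+5,dy=-5->D; (2,5):dx=-5,dy=+5->D; (2,6):dx=+3,dy=-3->D; (2,7):dx=+1,dy=+3->C
  (2,8):dx=-2,dy=+8->D; (3,4):dx=+1,dy=+1->C; (3,5):dx=-9,dy=+11->D; (3,6):dx=-1,dy=+3->D
  (3,7):dx=-3,dy=+9->D; (3,8):dx=-6,dy=+14->D; (4,5):dx=-10,dy=+10->D; (4,6):dx=-2,dy=+2->D
  (4,7):dx=-4,dy=+8->D; (4,8):dx=-7,dy=+13->D; (5,6):dx=+8,dy=-8->D; (5,7):dx=+6,dy=-2->D
  (5,8):dx=+3,dy=+3->C; (6,7):dx=-2,dy=+6->D; (6,8):dx=-5,dy=+11->D; (7,8):dx=-3,dy=+5->D
Step 2: C = 5, D = 23, total pairs = 28.
Step 3: tau = (C - D)/(n(n-1)/2) = (5 - 23)/28 = -0.642857.
Step 4: Exact two-sided p-value (enumerate n! = 40320 permutations of y under H0): p = 0.031151.
Step 5: alpha = 0.1. reject H0.

tau_b = -0.6429 (C=5, D=23), p = 0.031151, reject H0.


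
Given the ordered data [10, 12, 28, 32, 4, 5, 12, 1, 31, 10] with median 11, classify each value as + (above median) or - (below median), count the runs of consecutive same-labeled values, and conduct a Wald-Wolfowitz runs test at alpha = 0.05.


Step 1: Compute median = 11; label A = above, B = below.
Labels in order: BAAABBABAB  (n_A = 5, n_B = 5)
Step 2: Count runs R = 7.
Step 3: Under H0 (random ordering), E[R] = 2*n_A*n_B/(n_A+n_B) + 1 = 2*5*5/10 + 1 = 6.0000.
        Var[R] = 2*n_A*n_B*(2*n_A*n_B - n_A - n_B) / ((n_A+n_B)^2 * (n_A+n_B-1)) = 2000/900 = 2.2222.
        SD[R] = 1.4907.
Step 4: Continuity-corrected z = (R - 0.5 - E[R]) / SD[R] = (7 - 0.5 - 6.0000) / 1.4907 = 0.3354.
Step 5: Two-sided p-value via normal approximation = 2*(1 - Phi(|z|)) = 0.737316.
Step 6: alpha = 0.05. fail to reject H0.

R = 7, z = 0.3354, p = 0.737316, fail to reject H0.


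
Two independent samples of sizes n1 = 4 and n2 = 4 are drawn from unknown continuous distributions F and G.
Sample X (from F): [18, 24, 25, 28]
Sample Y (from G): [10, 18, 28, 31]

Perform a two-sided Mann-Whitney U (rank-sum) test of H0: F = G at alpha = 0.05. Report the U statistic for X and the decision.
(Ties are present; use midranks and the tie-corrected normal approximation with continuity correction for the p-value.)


Step 1: Combine and sort all 8 observations; assign midranks.
sorted (value, group): (10,Y), (18,X), (18,Y), (24,X), (25,X), (28,X), (28,Y), (31,Y)
ranks: 10->1, 18->2.5, 18->2.5, 24->4, 25->5, 28->6.5, 28->6.5, 31->8
Step 2: Rank sum for X: R1 = 2.5 + 4 + 5 + 6.5 = 18.
Step 3: U_X = R1 - n1(n1+1)/2 = 18 - 4*5/2 = 18 - 10 = 8.
       U_Y = n1*n2 - U_X = 16 - 8 = 8.
Step 4: Ties are present, so use the tie-corrected normal approximation (with continuity correction) for the p-value.
Step 5: p-value = 1.000000; compare to alpha = 0.05. fail to reject H0.

U_X = 8, p = 1.000000, fail to reject H0 at alpha = 0.05.


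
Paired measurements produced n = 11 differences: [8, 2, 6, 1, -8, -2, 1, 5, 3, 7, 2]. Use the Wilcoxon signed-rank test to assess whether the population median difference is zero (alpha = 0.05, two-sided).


Step 1: Drop any zero differences (none here) and take |d_i|.
|d| = [8, 2, 6, 1, 8, 2, 1, 5, 3, 7, 2]
Step 2: Midrank |d_i| (ties get averaged ranks).
ranks: |8|->10.5, |2|->4, |6|->8, |1|->1.5, |8|->10.5, |2|->4, |1|->1.5, |5|->7, |3|->6, |7|->9, |2|->4
Step 3: Attach original signs; sum ranks with positive sign and with negative sign.
W+ = 10.5 + 4 + 8 + 1.5 + 1.5 + 7 + 6 + 9 + 4 = 51.5
W- = 10.5 + 4 = 14.5
(Check: W+ + W- = 66 should equal n(n+1)/2 = 66.)
Step 4: Test statistic W = min(W+, W-) = 14.5.
Step 5: Ties in |d|, so use the tie-corrected normal approximation.
        E[W] = n(n+1)/4 = 11*12/4 = 33.
        Tie groups: |d|=1 (t=2), |d|=2 (t=3), |d|=8 (t=2); sum(t^3 - t) = 36.
        Var[W] = n(n+1)(2n+1)/24 - sum(t^3-t)/48 = 3036/24 - 36/48 = 125.75.
        z = (W - E[W]) / sqrt(Var[W]) = (14.5 - 33) / 11.2138 = -1.6497.
        Two-sided p = 2*Phi(z) = 0.098994.
Step 6: alpha = 0.05. fail to reject H0.

W+ = 51.5, W- = 14.5, W = min = 14.5, p = 0.098994, fail to reject H0.
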